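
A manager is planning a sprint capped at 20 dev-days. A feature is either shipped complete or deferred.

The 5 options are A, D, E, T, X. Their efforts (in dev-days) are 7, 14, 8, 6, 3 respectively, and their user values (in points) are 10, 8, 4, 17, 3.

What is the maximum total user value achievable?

30

Allowing fractional choices, the relaxed optimum would be about 32.3, but features are indivisible.
D + T: effort 14 + 6 = 20 ≤ 20, user value 8 + 17 = 25.
A + T: effort 7 + 6 = 13 ≤ 20, user value 10 + 17 = 27.
A + T + X: effort 7 + 6 + 3 = 16 ≤ 20, user value 10 + 17 + 3 = 30.
Best is A, T, and X with total user value 30.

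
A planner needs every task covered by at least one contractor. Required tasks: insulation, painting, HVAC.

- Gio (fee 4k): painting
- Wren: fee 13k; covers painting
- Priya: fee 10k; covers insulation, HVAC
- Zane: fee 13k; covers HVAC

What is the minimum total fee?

14

Choose Gio and Priya: together they cover insulation, painting, HVAC — every task.
Total fee: 4 + 10 = 14.
No cover costs less than 14.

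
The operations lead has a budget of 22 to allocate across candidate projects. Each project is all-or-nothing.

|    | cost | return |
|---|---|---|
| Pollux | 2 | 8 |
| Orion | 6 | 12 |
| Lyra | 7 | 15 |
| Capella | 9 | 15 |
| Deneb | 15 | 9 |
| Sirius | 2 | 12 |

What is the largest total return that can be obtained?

50

Allowing fractional choices, the relaxed optimum would be about 55.3, but projects are indivisible.
Pollux + Orion + Lyra + Sirius: cost 2 + 6 + 7 + 2 = 17 ≤ 22, return 8 + 12 + 15 + 12 = 47.
Pollux + Orion + Capella + Sirius: cost 2 + 6 + 9 + 2 = 19 ≤ 22, return 8 + 12 + 15 + 12 = 47.
Pollux + Lyra + Capella + Sirius: cost 2 + 7 + 9 + 2 = 20 ≤ 22, return 8 + 15 + 15 + 12 = 50.
Best is Pollux, Lyra, Capella, and Sirius with total return 50.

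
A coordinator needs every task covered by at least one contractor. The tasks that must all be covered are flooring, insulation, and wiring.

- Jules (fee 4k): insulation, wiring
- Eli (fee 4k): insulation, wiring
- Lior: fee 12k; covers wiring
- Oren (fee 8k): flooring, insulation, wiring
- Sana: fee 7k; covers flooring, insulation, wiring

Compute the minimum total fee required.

The greedy cost-per-new-task heuristic would pick Jules and Sana for 11, but a cheaper cover exists.
Sana alone covers flooring, insulation, wiring — every task.
Total fee: 7.
No cover costs less than 7.

7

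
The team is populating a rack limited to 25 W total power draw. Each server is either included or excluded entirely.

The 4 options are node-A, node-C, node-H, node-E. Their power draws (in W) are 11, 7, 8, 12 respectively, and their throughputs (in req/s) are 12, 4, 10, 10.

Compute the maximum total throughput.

Take node-A and node-H: power draw 11 + 8 = 19 ≤ 25, throughput 12 + 10 = 22.
No feasible combination exceeds this.

22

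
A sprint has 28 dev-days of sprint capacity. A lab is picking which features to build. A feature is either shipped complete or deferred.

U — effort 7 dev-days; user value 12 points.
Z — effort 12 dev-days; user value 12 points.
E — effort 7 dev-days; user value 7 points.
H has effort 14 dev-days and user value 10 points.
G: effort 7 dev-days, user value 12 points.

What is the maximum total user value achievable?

36

This is a 0-1 knapsack instance.
Allowing fractional choices, the relaxed optimum would be about 38.0, but features are indivisible.
U + Z + G: effort 7 + 12 + 7 = 26 ≤ 28, user value 12 + 12 + 12 = 36.
U + E + G: effort 7 + 7 + 7 = 21 ≤ 28, user value 12 + 7 + 12 = 31.
U + H + G: effort 7 + 14 + 7 = 28 ≤ 28, user value 12 + 10 + 12 = 34.
Best is U, Z, and G with total user value 36.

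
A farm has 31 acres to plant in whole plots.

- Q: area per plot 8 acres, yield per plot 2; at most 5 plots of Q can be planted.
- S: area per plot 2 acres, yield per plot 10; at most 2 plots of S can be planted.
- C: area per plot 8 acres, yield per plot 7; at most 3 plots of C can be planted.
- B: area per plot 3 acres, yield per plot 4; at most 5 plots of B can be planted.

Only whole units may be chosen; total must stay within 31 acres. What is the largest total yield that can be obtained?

2×S, 1×C, and 5×B: area 27 ≤ 31, yield 2·10 + 1·7 + 5·4 = 47.
2×S, 2×C, and 3×B: area 29 ≤ 31, yield 2·10 + 2·7 + 3·4 = 46.
Best is 47.

47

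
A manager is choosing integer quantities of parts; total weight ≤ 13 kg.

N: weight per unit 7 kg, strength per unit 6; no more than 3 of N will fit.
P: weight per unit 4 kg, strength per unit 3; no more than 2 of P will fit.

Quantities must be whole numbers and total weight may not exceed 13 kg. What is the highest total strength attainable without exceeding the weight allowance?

9

Take 1×N and 1×P: weight 11 ≤ 13, strength 1·6 + 1·3 = 9.
No other integer combination yields more.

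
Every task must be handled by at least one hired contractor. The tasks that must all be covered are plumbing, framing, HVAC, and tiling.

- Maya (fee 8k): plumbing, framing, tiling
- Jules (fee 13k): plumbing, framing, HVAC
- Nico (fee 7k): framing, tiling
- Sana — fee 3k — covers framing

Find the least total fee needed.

20

This is a weighted set-cover instance.
The greedy cost-per-new-task heuristic would pick Maya and Jules for 21, but a cheaper cover exists.
Choose Jules and Nico: together they cover plumbing, framing, HVAC, tiling — every task.
Total fee: 13 + 7 = 20.
No cover costs less than 20.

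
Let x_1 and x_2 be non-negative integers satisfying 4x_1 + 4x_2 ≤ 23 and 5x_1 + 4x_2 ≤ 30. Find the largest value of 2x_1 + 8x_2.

40

Relaxing integrality, the LP optimum is 46.00 at (x_1,x_2) = (0, 5.75), which is not an integer point.
(x_1,x_2)=(0,5): 4·0+4·5=20≤23, 5·0+4·5=20≤30, objective 40.
(x_1,x_2)=(1,4): 4·1+4·4=20≤23, 5·1+4·4=21≤30, objective 34.
(x_1,x_2)=(0,4): 4·0+4·4=16≤23, 5·0+4·4=16≤30, objective 32.
No feasible integer point exceeds 40.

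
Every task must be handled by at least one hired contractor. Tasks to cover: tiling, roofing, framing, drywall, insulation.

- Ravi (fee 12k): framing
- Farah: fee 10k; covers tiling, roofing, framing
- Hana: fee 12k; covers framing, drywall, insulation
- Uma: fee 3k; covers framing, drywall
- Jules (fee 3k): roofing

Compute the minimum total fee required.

This is a weighted set-cover instance.
Choose Farah and Hana: together they cover tiling, roofing, framing, drywall, insulation — every task.
Total fee: 10 + 12 = 22.

22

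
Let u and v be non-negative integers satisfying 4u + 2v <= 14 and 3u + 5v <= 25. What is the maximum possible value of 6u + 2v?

(u,v)=(3,1): 4·3+2·1=14≤14, 3·3+5·1=14≤25, objective 20.
(u,v)=(3,0): 4·3+2·0=12≤14, 3·3+5·0=9≤25, objective 18.
No feasible integer point exceeds 20.

20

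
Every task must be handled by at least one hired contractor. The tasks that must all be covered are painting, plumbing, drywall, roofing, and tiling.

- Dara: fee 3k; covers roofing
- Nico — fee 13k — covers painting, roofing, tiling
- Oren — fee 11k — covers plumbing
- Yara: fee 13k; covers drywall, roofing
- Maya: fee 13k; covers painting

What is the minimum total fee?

37

The greedy cost-per-new-task heuristic would pick Dara, Nico, Oren, and Yara for 40, but a cheaper cover exists.
Choose Nico, Oren, and Yara: together they cover painting, plumbing, drywall, roofing, tiling — every task.
Total fee: 13 + 11 + 13 = 37.
No cover costs less than 37.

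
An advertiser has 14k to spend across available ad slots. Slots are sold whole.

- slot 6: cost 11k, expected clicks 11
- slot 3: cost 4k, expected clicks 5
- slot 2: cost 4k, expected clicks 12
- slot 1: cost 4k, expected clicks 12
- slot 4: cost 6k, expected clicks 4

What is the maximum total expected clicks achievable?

29

Treat it as a binary knapsack problem.
Allowing fractional choices, the relaxed optimum would be about 31.0, but ad slots are indivisible.
slot 2 + slot 1 + slot 4: cost 4 + 4 + 6 = 14 ≤ 14, expected clicks 12 + 12 + 4 = 28.
slot 3 + slot 2 + slot 1: cost 4 + 4 + 4 = 12 ≤ 14, expected clicks 5 + 12 + 12 = 29.
slot 2 + slot 1: cost 4 + 4 = 8 ≤ 14, expected clicks 12 + 12 = 24.
Best is slot 3, slot 2, and slot 1 with total expected clicks 29.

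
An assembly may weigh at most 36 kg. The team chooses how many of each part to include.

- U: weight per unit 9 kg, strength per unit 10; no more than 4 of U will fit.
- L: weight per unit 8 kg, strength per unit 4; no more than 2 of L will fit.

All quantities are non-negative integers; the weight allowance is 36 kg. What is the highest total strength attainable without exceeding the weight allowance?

40

3×U and 1×L: weight 35 ≤ 36, strength 3·10 + 1·4 = 34.
4×U: weight 36 ≤ 36, strength 4·10 = 40.
Best is 40.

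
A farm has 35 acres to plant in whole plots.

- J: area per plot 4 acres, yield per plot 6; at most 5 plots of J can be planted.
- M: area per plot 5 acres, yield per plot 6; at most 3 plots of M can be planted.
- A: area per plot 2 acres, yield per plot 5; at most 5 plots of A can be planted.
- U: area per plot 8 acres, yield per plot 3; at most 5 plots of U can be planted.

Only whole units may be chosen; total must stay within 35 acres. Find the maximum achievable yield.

A has the best ratio (5/2); taking only A gives at most 5×5 = 25 (stopped by the supply cap of 5).
Mixing does better — 5×J, 1×M, and 5×A: area 35 ≤ 35, yield 5·6 + 1·6 + 5·5 = 61.

61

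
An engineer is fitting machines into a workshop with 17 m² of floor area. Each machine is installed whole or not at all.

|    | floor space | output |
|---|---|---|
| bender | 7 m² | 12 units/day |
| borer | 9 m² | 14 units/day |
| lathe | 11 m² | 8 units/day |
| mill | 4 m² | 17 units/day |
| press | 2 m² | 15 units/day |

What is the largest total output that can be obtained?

46

bender + mill + press: floor space 7 + 4 + 2 = 13 ≤ 17, output 12 + 17 + 15 = 44.
lathe + mill + press: floor space 11 + 4 + 2 = 17 ≤ 17, output 8 + 17 + 15 = 40.
borer + mill + press: floor space 9 + 4 + 2 = 15 ≤ 17, output 14 + 17 + 15 = 46.
Best is borer, mill, and press with total output 46.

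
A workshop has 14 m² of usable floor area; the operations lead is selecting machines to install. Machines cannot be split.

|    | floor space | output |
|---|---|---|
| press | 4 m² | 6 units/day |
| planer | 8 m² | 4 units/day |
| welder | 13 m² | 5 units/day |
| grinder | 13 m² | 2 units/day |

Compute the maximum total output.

10

Take press and planer: floor space 4 + 8 = 12 ≤ 14, output 6 + 4 = 10.
No other feasible combination does better.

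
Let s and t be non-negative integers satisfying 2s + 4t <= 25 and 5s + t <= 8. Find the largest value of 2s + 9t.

54

(s,t)=(0,6): 2·0+4·6=24≤25, 5·0+1·6=6≤8, objective 54.
(s,t)=(0,5): 2·0+4·5=20≤25, 5·0+1·5=5≤8, objective 45.
No feasible integer point exceeds 54.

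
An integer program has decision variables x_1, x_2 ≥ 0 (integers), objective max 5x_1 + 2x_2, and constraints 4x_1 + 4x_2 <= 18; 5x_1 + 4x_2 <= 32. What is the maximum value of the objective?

The continuous relaxation peaks at (4.5, 0) with value 22.50; rounding to a feasible lattice point costs some objective.
(x_1,x_2)=(4,0): 4·4+4·0=16≤18, 5·4+4·0=20≤32, objective 20.
(x_1,x_2)=(3,1): 4·3+4·1=16≤18, 5·3+4·1=19≤32, objective 17.
The best lattice point is (4,0), giving 20.

20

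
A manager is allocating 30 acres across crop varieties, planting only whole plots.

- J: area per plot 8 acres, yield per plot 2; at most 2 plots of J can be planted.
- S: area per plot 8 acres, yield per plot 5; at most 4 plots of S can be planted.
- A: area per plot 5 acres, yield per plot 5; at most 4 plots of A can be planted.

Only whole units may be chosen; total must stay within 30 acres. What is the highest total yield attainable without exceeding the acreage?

1×J and 4×A: area 28 ≤ 30, yield 1·2 + 4·5 = 22.
1×S and 4×A: area 28 ≤ 30, yield 1·5 + 4·5 = 25.
Best is 25.

25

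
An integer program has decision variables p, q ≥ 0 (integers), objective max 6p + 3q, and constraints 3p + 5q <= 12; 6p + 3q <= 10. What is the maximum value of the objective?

Relaxing integrality, the LP optimum is 10.00 at (p,q) = (1.67, 0), which is not an integer point.
(p,q)=(1,1): 3·1+5·1=8≤12, 6·1+3·1=9≤10, objective 9.
(p,q)=(0,2): 3·0+5·2=10≤12, 6·0+3·2=6≤10, objective 6.
(p,q)=(1,0): 3·1+5·0=3≤12, 6·1+3·0=6≤10, objective 6.
(p,q)=(0,1): 3·0+5·1=5≤12, 6·0+3·1=3≤10, objective 3.
No feasible integer point exceeds 9.

9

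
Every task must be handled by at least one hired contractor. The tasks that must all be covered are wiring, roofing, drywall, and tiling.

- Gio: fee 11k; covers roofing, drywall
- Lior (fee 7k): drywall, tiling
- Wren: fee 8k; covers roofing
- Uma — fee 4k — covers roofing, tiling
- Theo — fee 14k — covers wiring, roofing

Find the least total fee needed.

The greedy cost-per-new-task heuristic would pick Uma, Lior, and Theo for 25, but a cheaper cover exists.
Choose Lior and Theo: together they cover wiring, roofing, drywall, tiling — every task.
Total fee: 7 + 14 = 21.
No cover costs less than 21.

21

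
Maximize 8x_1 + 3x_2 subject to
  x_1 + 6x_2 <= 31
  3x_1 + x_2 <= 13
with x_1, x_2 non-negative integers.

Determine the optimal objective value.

36

(x_1,x_2)=(3,4) is feasible, giving 36.
(x_1,x_2)=(3,3) is feasible, giving 33.
(x_1,x_2)=(2,4) is feasible, giving 28.
No feasible integer point exceeds 36.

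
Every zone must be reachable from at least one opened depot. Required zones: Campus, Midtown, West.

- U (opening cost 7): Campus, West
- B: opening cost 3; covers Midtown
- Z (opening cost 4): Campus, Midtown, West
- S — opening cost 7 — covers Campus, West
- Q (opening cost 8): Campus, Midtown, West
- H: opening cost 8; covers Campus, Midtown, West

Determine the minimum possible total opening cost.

4

Z alone covers Campus, Midtown, West — every zone.
Total opening cost: 4.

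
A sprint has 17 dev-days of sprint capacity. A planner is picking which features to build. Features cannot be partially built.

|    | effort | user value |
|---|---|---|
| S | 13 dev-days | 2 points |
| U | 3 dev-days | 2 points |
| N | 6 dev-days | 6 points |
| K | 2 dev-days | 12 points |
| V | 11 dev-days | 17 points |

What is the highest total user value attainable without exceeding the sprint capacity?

Allowing fractional choices, the relaxed optimum would be about 33.0, but features are indivisible.
K + V: effort 2 + 11 = 13 ≤ 17, user value 12 + 17 = 29.
N + V: effort 6 + 11 = 17 ≤ 17, user value 6 + 17 = 23.
U + K + V: effort 3 + 2 + 11 = 16 ≤ 17, user value 2 + 12 + 17 = 31.
Best is U, K, and V with total user value 31.

31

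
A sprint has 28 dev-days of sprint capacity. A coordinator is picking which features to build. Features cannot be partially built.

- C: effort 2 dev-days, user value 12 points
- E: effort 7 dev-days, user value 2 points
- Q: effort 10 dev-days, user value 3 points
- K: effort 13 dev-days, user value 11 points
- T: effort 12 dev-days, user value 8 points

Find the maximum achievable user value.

Allowing fractional choices, the relaxed optimum would be about 31.3, but features are indivisible.
C + Q + K: effort 2 + 10 + 13 = 25 ≤ 28, user value 12 + 3 + 11 = 26.
C + E + K: effort 2 + 7 + 13 = 22 ≤ 28, user value 12 + 2 + 11 = 25.
C + K + T: effort 2 + 13 + 12 = 27 ≤ 28, user value 12 + 11 + 8 = 31.
Best is C, K, and T with total user value 31.

31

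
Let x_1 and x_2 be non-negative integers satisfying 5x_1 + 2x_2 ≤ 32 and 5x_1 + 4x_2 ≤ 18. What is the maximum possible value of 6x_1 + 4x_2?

(x_1,x_2)=(2,2) is feasible, giving 20.
(x_1,x_2)=(3,0) is feasible, giving 18.
(x_1,x_2)=(1,3) is feasible, giving 18.
The best lattice point is (2,2), giving 20.

20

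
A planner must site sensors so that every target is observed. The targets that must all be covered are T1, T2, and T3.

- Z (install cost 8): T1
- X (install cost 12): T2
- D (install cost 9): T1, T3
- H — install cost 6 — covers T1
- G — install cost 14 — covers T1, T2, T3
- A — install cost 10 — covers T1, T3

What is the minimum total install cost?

14

The greedy cost-per-new-target heuristic would pick D and X for 21, but a cheaper cover exists.
G alone covers T1, T2, T3 — every target.
Total install cost: 14.
No cover costs less than 14.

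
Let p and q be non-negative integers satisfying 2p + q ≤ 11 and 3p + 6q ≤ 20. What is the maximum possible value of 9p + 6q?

45

Relaxing integrality, the LP optimum is 50.67 at (p,q) = (5.11, 0.778), which is not an integer point.
(p,q)=(5,0): 2·5+1·0=10≤11, 3·5+6·0=15≤20, objective 45.
(p,q)=(4,1): 2·4+1·1=9≤11, 3·4+6·1=18≤20, objective 42.
(p,q)=(4,0): 2·4+1·0=8≤11, 3·4+6·0=12≤20, objective 36.
Maximum is 45 at (p,q)=(5,0).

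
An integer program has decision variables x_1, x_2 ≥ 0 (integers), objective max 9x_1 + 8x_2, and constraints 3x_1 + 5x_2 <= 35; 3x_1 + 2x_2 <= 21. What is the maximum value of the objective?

Relaxing integrality, the LP optimum is 72.33 at (x_1,x_2) = (3.89, 4.67), which is not an integer point.
(x_1,x_2)=(5,3): 3·5+5·3=30≤35, 3·5+2·3=21≤21, objective 69.
(x_1,x_2)=(4,4): 3·4+5·4=32≤35, 3·4+2·4=20≤21, objective 68.
(x_1,x_2)=(3,5): 3·3+5·5=34≤35, 3·3+2·5=19≤21, objective 67.
No feasible integer point exceeds 69.

69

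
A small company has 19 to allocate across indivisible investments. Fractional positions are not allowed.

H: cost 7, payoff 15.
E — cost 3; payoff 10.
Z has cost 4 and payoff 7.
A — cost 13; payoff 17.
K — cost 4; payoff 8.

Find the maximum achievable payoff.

40

Allowing fractional choices, the relaxed optimum would be about 41.3, but investments are indivisible.
H + E + Z + K: cost 7 + 3 + 4 + 4 = 18 ≤ 19, payoff 15 + 10 + 7 + 8 = 40.
H + E + Z: cost 7 + 3 + 4 = 14 ≤ 19, payoff 15 + 10 + 7 = 32.
H + E + K: cost 7 + 3 + 4 = 14 ≤ 19, payoff 15 + 10 + 8 = 33.
Best is H, E, Z, and K with total payoff 40.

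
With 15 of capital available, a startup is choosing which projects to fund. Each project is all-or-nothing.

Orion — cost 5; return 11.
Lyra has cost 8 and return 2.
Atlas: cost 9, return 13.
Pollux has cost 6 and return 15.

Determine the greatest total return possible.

Take Atlas and Pollux: cost 9 + 6 = 15 ≤ 15, return 13 + 15 = 28.
No other feasible combination does better.

28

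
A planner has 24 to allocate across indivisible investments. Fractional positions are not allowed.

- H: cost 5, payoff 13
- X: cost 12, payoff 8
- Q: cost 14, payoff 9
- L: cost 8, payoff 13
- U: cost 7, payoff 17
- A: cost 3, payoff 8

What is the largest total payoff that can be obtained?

51

H + L + U + A: cost 5 + 8 + 7 + 3 = 23 ≤ 24, payoff 13 + 13 + 17 + 8 = 51.
H + L + U: cost 5 + 8 + 7 = 20 ≤ 24, payoff 13 + 13 + 17 = 43.
Best is H, L, U, and A with total payoff 51.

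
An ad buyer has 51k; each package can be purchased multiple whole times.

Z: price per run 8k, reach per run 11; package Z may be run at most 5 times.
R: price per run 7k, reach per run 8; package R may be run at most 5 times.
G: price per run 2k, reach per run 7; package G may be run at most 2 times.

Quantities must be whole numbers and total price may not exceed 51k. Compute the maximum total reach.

77

Take 5×Z, 1×R, and 2×G: price 51 ≤ 51, reach 5·11 + 1·8 + 2·7 = 77.
G has the best ratio (7/2) and is taken to its limit of 2; remaining capacity is filled optimally with the others.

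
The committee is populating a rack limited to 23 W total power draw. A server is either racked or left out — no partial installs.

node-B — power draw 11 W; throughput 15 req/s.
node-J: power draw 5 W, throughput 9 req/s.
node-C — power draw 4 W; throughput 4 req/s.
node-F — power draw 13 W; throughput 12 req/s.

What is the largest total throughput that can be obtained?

28

Allowing fractional choices, the relaxed optimum would be about 30.8, but servers are indivisible.
node-B + node-J + node-C: power draw 11 + 5 + 4 = 20 ≤ 23, throughput 15 + 9 + 4 = 28.
node-B + node-J: power draw 11 + 5 = 16 ≤ 23, throughput 15 + 9 = 24.
node-J + node-C + node-F: power draw 5 + 4 + 13 = 22 ≤ 23, throughput 9 + 4 + 12 = 25.
Best is node-B, node-J, and node-C with total throughput 28.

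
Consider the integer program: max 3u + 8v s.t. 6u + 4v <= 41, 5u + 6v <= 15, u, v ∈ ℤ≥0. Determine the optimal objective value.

(u,v)=(0,2): 6·0+4·2=8≤41, 5·0+6·2=12≤15, objective 16.
(u,v)=(1,1): 6·1+4·1=10≤41, 5·1+6·1=11≤15, objective 11.
(u,v)=(0,1): 6·0+4·1=4≤41, 5·0+6·1=6≤15, objective 8.
The best lattice point is (0,2), giving 16.

16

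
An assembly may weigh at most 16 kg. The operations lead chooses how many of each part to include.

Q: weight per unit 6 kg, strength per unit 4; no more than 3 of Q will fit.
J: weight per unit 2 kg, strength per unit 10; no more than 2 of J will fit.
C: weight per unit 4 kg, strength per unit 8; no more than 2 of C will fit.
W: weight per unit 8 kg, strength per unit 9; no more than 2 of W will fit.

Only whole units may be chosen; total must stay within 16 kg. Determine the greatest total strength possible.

J has the best ratio (10/2); taking only J gives at most 2×10 = 20 (stopped by the supply cap of 2).
Mixing does better — 2×J, 1×C, and 1×W: weight 16 ≤ 16, strength 2·10 + 1·8 + 1·9 = 37.

37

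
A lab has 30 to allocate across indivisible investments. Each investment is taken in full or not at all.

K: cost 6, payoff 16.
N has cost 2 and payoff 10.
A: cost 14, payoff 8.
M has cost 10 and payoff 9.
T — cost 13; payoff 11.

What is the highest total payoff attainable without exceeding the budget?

K + M + T: cost 6 + 10 + 13 = 29 ≤ 30, payoff 16 + 9 + 11 = 36.
K + N + T: cost 6 + 2 + 13 = 21 ≤ 30, payoff 16 + 10 + 11 = 37.
K + N + M: cost 6 + 2 + 10 = 18 ≤ 30, payoff 16 + 10 + 9 = 35.
Best is K, N, and T with total payoff 37.

37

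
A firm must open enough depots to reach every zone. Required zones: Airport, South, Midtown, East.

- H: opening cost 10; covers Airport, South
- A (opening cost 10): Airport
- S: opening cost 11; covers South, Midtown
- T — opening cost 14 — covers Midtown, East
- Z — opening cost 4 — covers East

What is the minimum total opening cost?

This is an integer covering problem.
Choose H and T: together they cover Airport, South, Midtown, East — every zone.
Total opening cost: 10 + 14 = 24.

24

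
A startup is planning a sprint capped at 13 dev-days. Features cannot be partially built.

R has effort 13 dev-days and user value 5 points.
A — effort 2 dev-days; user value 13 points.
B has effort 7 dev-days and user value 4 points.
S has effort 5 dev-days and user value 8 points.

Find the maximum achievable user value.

A + S: effort 2 + 5 = 7 ≤ 13, user value 13 + 8 = 21.
A + B: effort 2 + 7 = 9 ≤ 13, user value 13 + 4 = 17.
A: effort 2 ≤ 13, user value 13.
Best is A and S with total user value 21.

21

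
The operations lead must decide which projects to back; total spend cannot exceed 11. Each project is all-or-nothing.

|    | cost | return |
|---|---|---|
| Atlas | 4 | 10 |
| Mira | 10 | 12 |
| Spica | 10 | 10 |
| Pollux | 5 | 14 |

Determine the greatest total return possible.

This is a 0-1 knapsack instance.
Pollux: cost 5 ≤ 11, return 14.
Atlas + Pollux: cost 4 + 5 = 9 ≤ 11, return 10 + 14 = 24.
Best is Atlas and Pollux with total return 24.

24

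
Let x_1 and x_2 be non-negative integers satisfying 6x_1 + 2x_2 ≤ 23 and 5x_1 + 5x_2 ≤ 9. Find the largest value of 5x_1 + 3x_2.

(x_1,x_2)=(1,0) is feasible, giving 5.
(x_1,x_2)=(0,1) is feasible, giving 3.
(x_1,x_2)=(0,0) is feasible, giving 0.
Maximum is 5 at (x_1,x_2)=(1,0).

5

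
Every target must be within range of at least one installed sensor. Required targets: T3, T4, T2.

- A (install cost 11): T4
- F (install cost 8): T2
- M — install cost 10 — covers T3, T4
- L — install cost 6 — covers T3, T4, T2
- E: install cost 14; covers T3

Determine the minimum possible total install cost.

L alone covers T3, T4, T2 — every target.
Total install cost: 6.
No cover costs less than 6.

6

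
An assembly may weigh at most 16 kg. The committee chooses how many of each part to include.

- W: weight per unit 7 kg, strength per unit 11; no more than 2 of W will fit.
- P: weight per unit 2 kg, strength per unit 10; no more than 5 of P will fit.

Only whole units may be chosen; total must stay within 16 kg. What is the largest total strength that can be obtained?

P has the best ratio (10/2); taking only P gives at most 5×10 = 50 (stopped by the supply cap of 5).
Mixing does better — 1×W and 4×P: weight 15 ≤ 16, strength 1·11 + 4·10 = 51.

51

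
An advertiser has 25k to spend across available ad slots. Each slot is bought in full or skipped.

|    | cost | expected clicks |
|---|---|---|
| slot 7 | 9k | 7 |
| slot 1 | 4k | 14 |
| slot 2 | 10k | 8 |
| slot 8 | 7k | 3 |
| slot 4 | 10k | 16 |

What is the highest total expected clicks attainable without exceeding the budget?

38

slot 1 + slot 8 + slot 4: cost 4 + 7 + 10 = 21 ≤ 25, expected clicks 14 + 3 + 16 = 33.
slot 7 + slot 1 + slot 4: cost 9 + 4 + 10 = 23 ≤ 25, expected clicks 7 + 14 + 16 = 37.
slot 1 + slot 2 + slot 4: cost 4 + 10 + 10 = 24 ≤ 25, expected clicks 14 + 8 + 16 = 38.
Best is slot 1, slot 2, and slot 4 with total expected clicks 38.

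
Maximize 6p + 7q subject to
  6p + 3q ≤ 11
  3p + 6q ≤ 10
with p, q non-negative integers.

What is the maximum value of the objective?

Relaxing integrality, the LP optimum is 15.00 at (p,q) = (1.33, 1), which is not an integer point.
(p,q)=(1,1) is feasible, giving 13.
(p,q)=(0,1) is feasible, giving 7.
(p,q)=(1,0) is feasible, giving 6.
The best lattice point is (1,1), giving 13.

13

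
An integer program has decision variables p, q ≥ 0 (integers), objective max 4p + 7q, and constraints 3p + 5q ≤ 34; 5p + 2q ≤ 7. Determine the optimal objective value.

The continuous relaxation peaks at (0, 3.5) with value 24.50; rounding to a feasible lattice point costs some objective.
(p,q)=(0,3): 3·0+5·3=15≤34, 5·0+2·3=6≤7, objective 21.
(p,q)=(0,2): 3·0+5·2=10≤34, 5·0+2·2=4≤7, objective 14.
Maximum is 21 at (p,q)=(0,3).

21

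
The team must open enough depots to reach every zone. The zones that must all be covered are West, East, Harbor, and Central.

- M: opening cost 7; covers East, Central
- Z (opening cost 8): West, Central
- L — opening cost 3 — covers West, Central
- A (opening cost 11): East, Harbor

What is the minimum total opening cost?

14

Choose L and A: together they cover West, East, Harbor, Central — every zone.
Total opening cost: 3 + 11 = 14.
No cover costs less than 14.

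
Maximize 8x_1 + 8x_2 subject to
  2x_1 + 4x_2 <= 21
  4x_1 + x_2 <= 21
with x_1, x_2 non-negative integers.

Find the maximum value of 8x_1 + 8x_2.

56

The continuous relaxation peaks at (4.5, 3) with value 60.00; rounding to a feasible lattice point costs some objective.
(x_1,x_2)=(4,3): 2·4+4·3=20≤21, 4·4+1·3=19≤21, objective 56.
(x_1,x_2)=(3,3): 2·3+4·3=18≤21, 4·3+1·3=15≤21, objective 48.
(x_1,x_2)=(4,2): 2·4+4·2=16≤21, 4·4+1·2=18≤21, objective 48.
Maximum is 56 at (x_1,x_2)=(4,3).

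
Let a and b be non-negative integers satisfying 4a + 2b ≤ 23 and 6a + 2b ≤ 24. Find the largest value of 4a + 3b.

(a,b)=(0,11): 4·0+2·11=22≤23, 6·0+2·11=22≤24, objective 33.
(a,b)=(0,10): 4·0+2·10=20≤23, 6·0+2·10=20≤24, objective 30.
No feasible integer point exceeds 33.

33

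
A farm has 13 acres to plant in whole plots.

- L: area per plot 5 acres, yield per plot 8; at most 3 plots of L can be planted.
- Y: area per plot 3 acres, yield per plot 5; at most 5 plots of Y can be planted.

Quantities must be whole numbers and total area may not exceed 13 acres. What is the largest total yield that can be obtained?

21

This is a bounded integer knapsack.
Y has the best ratio (5/3); taking only Y gives at most 4×5 = 20 (stopped by the area limit).
Mixing does better — 2×L and 1×Y: area 13 ≤ 13, yield 2·8 + 1·5 = 21.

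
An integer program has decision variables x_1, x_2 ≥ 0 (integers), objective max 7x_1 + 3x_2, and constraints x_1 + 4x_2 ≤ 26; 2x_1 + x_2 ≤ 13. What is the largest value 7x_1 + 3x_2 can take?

45

Relaxing integrality, the LP optimum is 45.50 at (x_1,x_2) = (6.5, 0), which is not an integer point.
(x_1,x_2)=(6,1): 1·6+4·1=10≤26, 2·6+1·1=13≤13, objective 45.
(x_1,x_2)=(6,0): 1·6+4·0=6≤26, 2·6+1·0=12≤13, objective 42.
(x_1,x_2)=(5,2): 1·5+4·2=13≤26, 2·5+1·2=12≤13, objective 41.
No feasible integer point exceeds 45.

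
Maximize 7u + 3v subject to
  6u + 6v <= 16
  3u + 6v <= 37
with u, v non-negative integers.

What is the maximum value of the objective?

14

The continuous relaxation peaks at (2.67, 0) with value 18.67; rounding to a feasible lattice point costs some objective.
(u,v)=(2,0): 6·2+6·0=12≤16, 3·2+6·0=6≤37, objective 14.
(u,v)=(1,1): 6·1+6·1=12≤16, 3·1+6·1=9≤37, objective 10.
(u,v)=(1,0): 6·1+6·0=6≤16, 3·1+6·0=3≤37, objective 7.
The best lattice point is (2,0), giving 14.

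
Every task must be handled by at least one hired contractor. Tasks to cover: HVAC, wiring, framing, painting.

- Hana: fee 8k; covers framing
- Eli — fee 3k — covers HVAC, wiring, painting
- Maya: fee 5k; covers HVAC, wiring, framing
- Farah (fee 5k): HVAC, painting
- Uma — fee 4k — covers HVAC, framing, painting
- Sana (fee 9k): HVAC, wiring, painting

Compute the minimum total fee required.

Choose Eli and Uma: together they cover HVAC, wiring, framing, painting — every task.
Total fee: 3 + 4 = 7.

7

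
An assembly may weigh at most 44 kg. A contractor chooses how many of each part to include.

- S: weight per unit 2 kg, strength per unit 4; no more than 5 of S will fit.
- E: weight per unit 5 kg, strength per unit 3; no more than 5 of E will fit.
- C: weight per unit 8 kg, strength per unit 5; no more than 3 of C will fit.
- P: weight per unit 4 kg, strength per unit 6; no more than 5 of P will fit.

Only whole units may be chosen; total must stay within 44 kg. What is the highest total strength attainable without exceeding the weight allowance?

58

4×S, 2×C, and 5×P: weight 44 ≤ 44, strength 4·4 + 2·5 + 5·6 = 56.
5×S, 1×E, 1×C, and 5×P: weight 43 ≤ 44, strength 5·4 + 1·3 + 1·5 + 5·6 = 58.
Best is 58.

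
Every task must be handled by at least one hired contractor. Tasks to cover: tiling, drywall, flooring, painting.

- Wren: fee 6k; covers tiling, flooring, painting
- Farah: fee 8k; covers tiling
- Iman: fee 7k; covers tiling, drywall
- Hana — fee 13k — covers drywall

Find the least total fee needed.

Choose Wren and Iman: together they cover tiling, drywall, flooring, painting — every task.
Total fee: 6 + 7 = 13.
No cover costs less than 13.

13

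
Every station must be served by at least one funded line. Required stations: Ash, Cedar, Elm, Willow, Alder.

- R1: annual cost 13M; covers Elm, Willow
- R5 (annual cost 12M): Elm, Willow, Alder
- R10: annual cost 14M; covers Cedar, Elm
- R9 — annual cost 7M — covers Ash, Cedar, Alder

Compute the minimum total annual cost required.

Choose R5 and R9: together they cover Ash, Cedar, Elm, Willow, Alder — every station.
Total annual cost: 12 + 7 = 19.

19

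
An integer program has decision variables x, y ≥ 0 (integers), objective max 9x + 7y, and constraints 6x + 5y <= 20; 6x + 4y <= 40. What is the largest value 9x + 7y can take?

The continuous relaxation peaks at (3.33, 0) with value 30.00; rounding to a feasible lattice point costs some objective.
(x,y)=(0,4): 6·0+5·4=20≤20, 6·0+4·4=16≤40, objective 28.
(x,y)=(3,0): 6·3+5·0=18≤20, 6·3+4·0=18≤40, objective 27.
(x,y)=(2,1): 6·2+5·1=17≤20, 6·2+4·1=16≤40, objective 25.
No feasible integer point exceeds 28.

28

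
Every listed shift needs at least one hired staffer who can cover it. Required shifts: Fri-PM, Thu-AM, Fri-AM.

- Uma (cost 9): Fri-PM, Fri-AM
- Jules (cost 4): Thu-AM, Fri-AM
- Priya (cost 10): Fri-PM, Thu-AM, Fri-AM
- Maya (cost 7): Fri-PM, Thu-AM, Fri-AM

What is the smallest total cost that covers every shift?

7

Maya alone covers Fri-PM, Thu-AM, Fri-AM — every shift.
Total cost: 7.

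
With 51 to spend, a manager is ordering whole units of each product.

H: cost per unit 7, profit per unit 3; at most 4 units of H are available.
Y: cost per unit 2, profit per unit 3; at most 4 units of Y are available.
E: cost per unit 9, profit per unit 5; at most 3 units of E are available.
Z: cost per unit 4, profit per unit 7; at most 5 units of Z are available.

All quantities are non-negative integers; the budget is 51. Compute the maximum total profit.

Z has the best ratio (7/4); taking only Z gives at most 5×7 = 35 (stopped by the supply cap of 5).
Mixing does better — 2×H, 4×Y, 1×E, and 5×Z: cost 51 ≤ 51, profit 2·3 + 4·3 + 1·5 + 5·7 = 58.

58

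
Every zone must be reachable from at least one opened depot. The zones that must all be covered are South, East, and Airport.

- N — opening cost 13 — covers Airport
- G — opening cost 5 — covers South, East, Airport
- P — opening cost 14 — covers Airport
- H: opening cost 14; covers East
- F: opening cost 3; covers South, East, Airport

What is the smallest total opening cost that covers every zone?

F alone covers South, East, Airport — every zone.
Total opening cost: 3.
No cover costs less than 3.

3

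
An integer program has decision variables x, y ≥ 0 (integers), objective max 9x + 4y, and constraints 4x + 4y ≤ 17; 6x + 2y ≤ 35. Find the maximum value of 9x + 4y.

(x,y)=(4,0): 4·4+4·0=16≤17, 6·4+2·0=24≤35, objective 36.
(x,y)=(3,1): 4·3+4·1=16≤17, 6·3+2·1=20≤35, objective 31.
(x,y)=(3,0): 4·3+4·0=12≤17, 6·3+2·0=18≤35, objective 27.
Maximum is 36 at (x,y)=(4,0).

36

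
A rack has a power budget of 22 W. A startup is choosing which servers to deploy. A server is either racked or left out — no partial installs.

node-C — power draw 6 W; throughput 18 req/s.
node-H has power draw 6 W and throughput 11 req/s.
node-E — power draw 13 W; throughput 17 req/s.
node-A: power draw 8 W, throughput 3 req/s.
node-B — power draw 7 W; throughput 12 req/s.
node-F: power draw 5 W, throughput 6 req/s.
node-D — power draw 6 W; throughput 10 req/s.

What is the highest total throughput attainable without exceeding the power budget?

41

Treat it as a binary knapsack problem.
Take node-C, node-H, and node-B: power draw 6 + 6 + 7 = 19 ≤ 22, throughput 18 + 11 + 12 = 41.
No other feasible combination does better.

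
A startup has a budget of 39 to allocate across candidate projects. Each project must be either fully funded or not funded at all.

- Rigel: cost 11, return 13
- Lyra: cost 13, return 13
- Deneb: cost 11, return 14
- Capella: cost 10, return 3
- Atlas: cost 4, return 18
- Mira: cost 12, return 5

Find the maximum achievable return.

58

Take Rigel, Lyra, Deneb, and Atlas: cost 11 + 13 + 11 + 4 = 39 ≤ 39, return 13 + 13 + 14 + 18 = 58.
No other feasible combination does better.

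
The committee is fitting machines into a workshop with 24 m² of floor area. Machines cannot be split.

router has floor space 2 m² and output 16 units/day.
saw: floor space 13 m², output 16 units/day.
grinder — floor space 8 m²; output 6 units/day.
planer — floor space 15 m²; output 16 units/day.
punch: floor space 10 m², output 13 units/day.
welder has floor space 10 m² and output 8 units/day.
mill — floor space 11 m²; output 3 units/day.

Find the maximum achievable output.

This is an integer program with binary decision variables.
Allowing fractional choices, the relaxed optimum would be about 43.8, but machines are indivisible.
router + saw + grinder: floor space 2 + 13 + 8 = 23 ≤ 24, output 16 + 16 + 6 = 38.
router + punch + welder: floor space 2 + 10 + 10 = 22 ≤ 24, output 16 + 13 + 8 = 37.
router + grinder + punch: floor space 2 + 8 + 10 = 20 ≤ 24, output 16 + 6 + 13 = 35.
Best is router, saw, and grinder with total output 38.

38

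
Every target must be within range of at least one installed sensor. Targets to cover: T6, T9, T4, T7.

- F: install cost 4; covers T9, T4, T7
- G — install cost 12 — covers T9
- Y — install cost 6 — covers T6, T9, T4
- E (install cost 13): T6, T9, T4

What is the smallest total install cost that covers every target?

This is a weighted set-cover instance.
Choose F and Y: together they cover T6, T9, T4, T7 — every target.
Total install cost: 4 + 6 = 10.

10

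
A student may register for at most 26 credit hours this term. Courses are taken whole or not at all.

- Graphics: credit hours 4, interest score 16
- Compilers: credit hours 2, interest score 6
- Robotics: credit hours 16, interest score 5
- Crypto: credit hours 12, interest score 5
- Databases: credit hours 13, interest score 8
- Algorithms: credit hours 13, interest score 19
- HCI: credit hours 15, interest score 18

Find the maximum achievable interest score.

Allowing fractional choices, the relaxed optimum would be about 49.4, but courses are indivisible.
Graphics + Compilers + Algorithms: credit hours 4 + 2 + 13 = 19 ≤ 26, interest score 16 + 6 + 19 = 41.
Graphics + Compilers + HCI: credit hours 4 + 2 + 15 = 21 ≤ 26, interest score 16 + 6 + 18 = 40.
Best is Graphics, Compilers, and Algorithms with total interest score 41.

41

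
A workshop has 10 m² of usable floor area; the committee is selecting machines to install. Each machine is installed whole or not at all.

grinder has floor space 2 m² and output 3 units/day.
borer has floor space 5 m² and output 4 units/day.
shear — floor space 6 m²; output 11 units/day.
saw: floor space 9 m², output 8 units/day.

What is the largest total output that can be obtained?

Allowing fractional choices, the relaxed optimum would be about 15.8, but machines are indivisible.
grinder + shear: floor space 2 + 6 = 8 ≤ 10, output 3 + 11 = 14.
saw: floor space 9 ≤ 10, output 8.
shear: floor space 6 ≤ 10, output 11.
Best is grinder and shear with total output 14.

14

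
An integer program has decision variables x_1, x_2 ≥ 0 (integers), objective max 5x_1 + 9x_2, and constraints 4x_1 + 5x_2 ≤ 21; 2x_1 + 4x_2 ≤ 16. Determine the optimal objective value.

36

(x_1,x_2)=(0,4): 4·0+5·4=20≤21, 2·0+4·4=16≤16, objective 36.
(x_1,x_2)=(1,3): 4·1+5·3=19≤21, 2·1+4·3=14≤16, objective 32.
No feasible integer point exceeds 36.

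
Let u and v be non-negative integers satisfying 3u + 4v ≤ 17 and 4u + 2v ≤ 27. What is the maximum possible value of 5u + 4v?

25

Relaxing integrality, the LP optimum is 28.33 at (u,v) = (5.67, 0), which is not an integer point.
(u,v)=(5,0): 3·5+4·0=15≤17, 4·5+2·0=20≤27, objective 25.
(u,v)=(4,1): 3·4+4·1=16≤17, 4·4+2·1=18≤27, objective 24.
(u,v)=(4,0): 3·4+4·0=12≤17, 4·4+2·0=16≤27, objective 20.
No feasible integer point exceeds 25.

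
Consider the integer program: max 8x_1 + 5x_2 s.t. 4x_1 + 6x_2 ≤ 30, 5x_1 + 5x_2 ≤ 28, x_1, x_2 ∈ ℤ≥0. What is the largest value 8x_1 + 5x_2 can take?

40

Relaxing integrality, the LP optimum is 44.80 at (x_1,x_2) = (5.6, 0), which is not an integer point.
(x_1,x_2)=(5,0): 4·5+6·0=20≤30, 5·5+5·0=25≤28, objective 40.
(x_1,x_2)=(4,1): 4·4+6·1=22≤30, 5·4+5·1=25≤28, objective 37.
(x_1,x_2)=(4,0): 4·4+6·0=16≤30, 5·4+5·0=20≤28, objective 32.
Maximum is 40 at (x_1,x_2)=(5,0).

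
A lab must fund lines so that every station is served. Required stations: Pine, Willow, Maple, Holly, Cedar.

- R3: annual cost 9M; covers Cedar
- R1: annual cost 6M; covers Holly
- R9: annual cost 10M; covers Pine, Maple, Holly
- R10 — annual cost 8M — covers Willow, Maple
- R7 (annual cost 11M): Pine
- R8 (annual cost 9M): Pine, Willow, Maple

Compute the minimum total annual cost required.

Choose R3, R1, and R8: together they cover Pine, Willow, Maple, Holly, Cedar — every station.
Total annual cost: 9 + 6 + 9 = 24.

24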